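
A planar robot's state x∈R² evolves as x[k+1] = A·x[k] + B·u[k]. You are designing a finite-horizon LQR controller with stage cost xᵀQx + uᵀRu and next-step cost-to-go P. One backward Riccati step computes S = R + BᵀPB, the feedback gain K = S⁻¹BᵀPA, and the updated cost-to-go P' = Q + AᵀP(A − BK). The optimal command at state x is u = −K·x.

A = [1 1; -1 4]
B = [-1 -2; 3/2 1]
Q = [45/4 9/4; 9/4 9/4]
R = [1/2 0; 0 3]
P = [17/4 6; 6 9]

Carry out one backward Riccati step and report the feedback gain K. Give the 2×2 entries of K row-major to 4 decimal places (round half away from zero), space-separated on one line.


-0.4113 4.6694 -0.0645 -1.0323

BᵀP = [4.7500 7.5000; -2.5000 -3.0000]
S = R + BᵀPB = [1/2 0; 0 3] + [6.5000 -2.0000; -2.0000 2.0000] = [7.0000 -2.0000; -2.0000 5.0000]
BᵀPA = [-2.7500 34.7500; 0.5000 -14.5000]
K = S⁻¹·BᵀPA = [-0.4113 4.6694; -0.0645 -1.0323]
A−BK = [0.4597 3.6048; -0.3185 -1.9718]
AᵀP(A−BK) = [0.1512 -0.3931; -0.3931 19.0222]
P' = Q + AᵀP(A−BK) = [11.4012 1.8569; 1.8569 21.2722]
tr(P') = 32.6734


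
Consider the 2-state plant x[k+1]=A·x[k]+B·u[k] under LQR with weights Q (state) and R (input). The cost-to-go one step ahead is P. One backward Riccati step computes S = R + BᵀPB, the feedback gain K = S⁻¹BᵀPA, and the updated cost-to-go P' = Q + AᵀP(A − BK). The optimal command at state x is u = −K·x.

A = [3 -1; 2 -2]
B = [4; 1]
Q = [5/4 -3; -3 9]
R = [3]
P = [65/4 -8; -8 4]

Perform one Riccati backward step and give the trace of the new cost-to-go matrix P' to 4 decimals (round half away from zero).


11.5973

BᵀP = [57.0000 -28.0000]
S = R + BᵀPB = [3] + [200.0000] = [203.0000]
BᵀPA = [115.0000 -1.0000]
K = S⁻¹·BᵀPA = [0.5665 -0.0049]
A−BK = [0.7340 -0.9803; 1.4335 -1.9951]
AᵀP(A−BK) = [1.1022 -0.1835; -0.1835 0.2451]
P' = Q + AᵀP(A−BK) = [2.3522 -3.1835; -3.1835 9.2451]
tr(P') = 11.5973


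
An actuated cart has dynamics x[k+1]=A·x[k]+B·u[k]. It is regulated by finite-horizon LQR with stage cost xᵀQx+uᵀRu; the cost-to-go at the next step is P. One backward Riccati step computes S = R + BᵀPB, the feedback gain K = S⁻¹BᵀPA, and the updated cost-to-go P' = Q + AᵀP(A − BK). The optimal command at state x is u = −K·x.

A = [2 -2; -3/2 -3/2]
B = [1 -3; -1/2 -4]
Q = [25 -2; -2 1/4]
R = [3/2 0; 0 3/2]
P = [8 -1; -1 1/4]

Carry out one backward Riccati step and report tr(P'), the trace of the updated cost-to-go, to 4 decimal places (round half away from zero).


BᵀP = [8.5000 -1.1250; -20.0000 2.0000]
S = R + BᵀPB = [3/2 0; 0 3/2] + [9.0625 -21.0000; -21.0000 52.0000] = [10.5625 -21.0000; -21.0000 53.5000]
BᵀPA = [18.6875 -15.3125; -43.0000 37.0000]
K = S⁻¹·BᵀPA = [0.7799 -0.3402; -0.4976 0.5580]
A−BK = [-0.2727 0.0144; -3.1005 0.5621]
AᵀP(A−BK) = [2.5909 -1.0837; -1.0837 0.7052]
P' = Q + AᵀP(A−BK) = [27.5909 -3.0837; -3.0837 0.9552]
tr(P') = 28.5461

28.5461


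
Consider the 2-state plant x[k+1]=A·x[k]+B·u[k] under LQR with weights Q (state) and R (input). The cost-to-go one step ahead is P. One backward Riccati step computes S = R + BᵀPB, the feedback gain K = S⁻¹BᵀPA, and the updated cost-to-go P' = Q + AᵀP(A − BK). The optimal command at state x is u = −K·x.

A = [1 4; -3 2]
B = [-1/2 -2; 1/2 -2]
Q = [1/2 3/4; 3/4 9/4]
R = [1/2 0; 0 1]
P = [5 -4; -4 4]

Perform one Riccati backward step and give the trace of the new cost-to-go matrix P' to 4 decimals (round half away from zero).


13.6731

BᵀP = [-4.5000 4.0000; -2.0000 0.0000]
S = R + BᵀPB = [1/2 0; 0 1] + [4.2500 1.0000; 1.0000 4.0000] = [4.7500 1.0000; 1.0000 5.0000]
BᵀPA = [-16.5000 -10.0000; -2.0000 -8.0000]
K = S⁻¹·BᵀPA = [-3.5385 -1.8462; 0.3077 -1.2308]
A−BK = [-0.1538 0.6154; -0.6154 0.4615]
AᵀP(A−BK) = [7.2308 3.0769; 3.0769 3.6923]
P' = Q + AᵀP(A−BK) = [7.7308 3.8269; 3.8269 5.9423]
tr(P') = 13.6731


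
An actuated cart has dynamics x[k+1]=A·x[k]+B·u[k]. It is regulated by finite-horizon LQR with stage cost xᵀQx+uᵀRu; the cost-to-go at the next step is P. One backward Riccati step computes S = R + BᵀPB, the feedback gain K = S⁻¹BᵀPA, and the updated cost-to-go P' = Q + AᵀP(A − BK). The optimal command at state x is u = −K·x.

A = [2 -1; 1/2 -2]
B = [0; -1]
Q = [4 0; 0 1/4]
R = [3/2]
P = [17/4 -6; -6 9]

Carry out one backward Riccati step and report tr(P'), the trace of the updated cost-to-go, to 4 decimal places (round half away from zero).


BᵀP = [6.0000 -9.0000]
S = R + BᵀPB = [3/2] + [9.0000] = [10.5000]
BᵀPA = [7.5000 12.0000]
K = S⁻¹·BᵀPA = [0.7143 1.1429]
A−BK = [2.0000 -1.0000; 1.2143 -0.8571]
AᵀP(A−BK) = [1.8929 0.9286; 0.9286 2.5357]
P' = Q + AᵀP(A−BK) = [5.8929 0.9286; 0.9286 2.7857]
tr(P') = 8.6786

8.6786


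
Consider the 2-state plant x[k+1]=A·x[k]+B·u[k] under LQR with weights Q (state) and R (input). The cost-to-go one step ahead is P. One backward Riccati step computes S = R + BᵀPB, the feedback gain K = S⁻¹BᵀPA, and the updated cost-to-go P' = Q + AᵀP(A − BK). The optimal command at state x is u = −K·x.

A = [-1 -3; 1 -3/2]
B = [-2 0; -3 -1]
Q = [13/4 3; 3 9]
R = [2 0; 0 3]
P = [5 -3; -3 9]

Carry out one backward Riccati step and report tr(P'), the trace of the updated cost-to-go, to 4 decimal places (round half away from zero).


33.3450

BᵀP = [-1.0000 -21.0000; 3.0000 -9.0000]
S = R + BᵀPB = [2 0; 0 3] + [65.0000 21.0000; 21.0000 9.0000] = [67.0000 21.0000; 21.0000 12.0000]
BᵀPA = [-20.0000 34.5000; -12.0000 4.5000]
K = S⁻¹·BᵀPA = [0.0331 0.8802; -1.0579 -1.1653]
A−BK = [-0.9339 -1.2397; 0.0413 -0.0248]
AᵀP(A−BK) = [7.9669 9.6198; 9.6198 13.1281]
P' = Q + AᵀP(A−BK) = [11.2169 12.6198; 12.6198 22.1281]
tr(P') = 33.3450


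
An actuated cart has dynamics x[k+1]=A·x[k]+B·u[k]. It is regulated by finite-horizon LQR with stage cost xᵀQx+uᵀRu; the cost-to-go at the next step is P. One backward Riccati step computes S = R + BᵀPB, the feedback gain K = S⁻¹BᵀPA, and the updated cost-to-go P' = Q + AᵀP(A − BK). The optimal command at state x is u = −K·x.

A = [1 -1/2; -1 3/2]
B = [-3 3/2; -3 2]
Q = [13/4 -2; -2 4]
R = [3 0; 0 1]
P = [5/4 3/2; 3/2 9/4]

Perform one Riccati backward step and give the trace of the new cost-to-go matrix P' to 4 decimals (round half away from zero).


BᵀP = [-8.2500 -11.2500; 4.8750 6.7500]
S = R + BᵀPB = [3 0; 0 1] + [58.5000 -34.8750; -34.8750 20.8125] = [61.5000 -34.8750; -34.8750 21.8125]
BᵀPA = [3.0000 -12.7500; -1.8750 7.6875]
K = S⁻¹·BᵀPA = [0.0004 -0.0799; -0.0854 0.2246]
A−BK = [1.1292 -1.0768; -0.8282 0.8109]
AᵀP(A−BK) = [0.3388 -0.3390; -0.3390 0.3790]
P' = Q + AᵀP(A−BK) = [3.5888 -2.3390; -2.3390 4.3790]
tr(P') = 7.9678

7.9678


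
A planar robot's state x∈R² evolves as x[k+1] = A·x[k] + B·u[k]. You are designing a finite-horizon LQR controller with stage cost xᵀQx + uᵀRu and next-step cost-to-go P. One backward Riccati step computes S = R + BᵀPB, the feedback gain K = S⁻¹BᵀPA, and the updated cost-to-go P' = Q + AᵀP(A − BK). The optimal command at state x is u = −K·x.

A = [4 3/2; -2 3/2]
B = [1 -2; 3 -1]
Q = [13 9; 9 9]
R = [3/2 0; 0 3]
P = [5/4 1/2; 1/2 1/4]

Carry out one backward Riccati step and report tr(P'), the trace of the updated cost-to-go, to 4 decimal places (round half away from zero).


BᵀP = [2.7500 1.2500; -3.0000 -1.2500]
S = R + BᵀPB = [3/2 0; 0 3] + [6.5000 -6.7500; -6.7500 7.2500] = [8.0000 -6.7500; -6.7500 10.2500]
BᵀPA = [8.5000 6.0000; -9.5000 -6.3750]
K = S⁻¹·BᵀPA = [0.6312 0.5069; -0.5111 -0.2882]
A−BK = [2.3465 0.4168; -4.4048 -0.3087]
AᵀP(A−BK) = [2.7787 1.2041; 1.2041 0.7468]
P' = Q + AᵀP(A−BK) = [15.7787 10.2041; 10.2041 9.7468]
tr(P') = 25.5255

25.5255


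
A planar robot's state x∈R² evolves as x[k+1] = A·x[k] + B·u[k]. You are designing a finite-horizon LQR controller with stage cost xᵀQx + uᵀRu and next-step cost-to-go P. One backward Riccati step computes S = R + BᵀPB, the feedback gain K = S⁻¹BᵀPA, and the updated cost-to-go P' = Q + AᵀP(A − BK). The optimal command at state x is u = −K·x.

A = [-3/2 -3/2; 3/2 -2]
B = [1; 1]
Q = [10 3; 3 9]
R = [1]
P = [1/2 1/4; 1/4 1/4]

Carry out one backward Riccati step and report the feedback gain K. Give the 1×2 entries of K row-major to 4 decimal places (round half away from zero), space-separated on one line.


-0.1667 -0.9444

BᵀP = [0.7500 0.5000]
S = R + BᵀPB = [1] + [1.2500] = [2.2500]
BᵀPA = [-0.3750 -2.1250]
K = S⁻¹·BᵀPA = [-0.1667 -0.9444]
A−BK = [-1.3333 -0.5556; 1.6667 -1.0556]
AᵀP(A−BK) = [0.5000 0.2083; 0.2083 1.6181]
P' = Q + AᵀP(A−BK) = [10.5000 3.2083; 3.2083 10.6181]
tr(P') = 21.1181


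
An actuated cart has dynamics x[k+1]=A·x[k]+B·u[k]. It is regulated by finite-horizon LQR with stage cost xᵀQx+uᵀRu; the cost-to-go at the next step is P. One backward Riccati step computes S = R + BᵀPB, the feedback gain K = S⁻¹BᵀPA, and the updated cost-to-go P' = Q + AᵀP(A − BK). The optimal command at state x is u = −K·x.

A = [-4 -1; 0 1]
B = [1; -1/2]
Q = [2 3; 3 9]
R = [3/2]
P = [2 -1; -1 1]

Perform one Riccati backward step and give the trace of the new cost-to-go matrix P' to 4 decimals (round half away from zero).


BᵀP = [2.5000 -1.5000]
S = R + BᵀPB = [3/2] + [3.2500] = [4.7500]
BᵀPA = [-10.0000 -4.0000]
K = S⁻¹·BᵀPA = [-2.1053 -0.8421]
A−BK = [-1.8947 -0.1579; -1.0526 0.5789]
AᵀP(A−BK) = [10.9474 3.5789; 3.5789 1.6316]
P' = Q + AᵀP(A−BK) = [12.9474 6.5789; 6.5789 10.6316]
tr(P') = 23.5789

23.5789


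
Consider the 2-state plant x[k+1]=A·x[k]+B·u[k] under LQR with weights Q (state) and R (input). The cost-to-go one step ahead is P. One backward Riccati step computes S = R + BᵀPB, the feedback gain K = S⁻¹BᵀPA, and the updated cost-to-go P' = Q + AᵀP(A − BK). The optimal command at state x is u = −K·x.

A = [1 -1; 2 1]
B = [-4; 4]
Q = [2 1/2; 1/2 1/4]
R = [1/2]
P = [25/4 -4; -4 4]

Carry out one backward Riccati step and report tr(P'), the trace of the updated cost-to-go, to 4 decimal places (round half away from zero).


6.7226

BᵀP = [-41.0000 32.0000]
S = R + BᵀPB = [1/2] + [292.0000] = [292.5000]
BᵀPA = [23.0000 73.0000]
K = S⁻¹·BᵀPA = [0.0786 0.2496]
A−BK = [1.3145 -0.0017; 1.6855 0.0017]
AᵀP(A−BK) = [4.4415 0.0098; 0.0098 0.0312]
P' = Q + AᵀP(A−BK) = [6.4415 0.5098; 0.5098 0.2812]
tr(P') = 6.7226


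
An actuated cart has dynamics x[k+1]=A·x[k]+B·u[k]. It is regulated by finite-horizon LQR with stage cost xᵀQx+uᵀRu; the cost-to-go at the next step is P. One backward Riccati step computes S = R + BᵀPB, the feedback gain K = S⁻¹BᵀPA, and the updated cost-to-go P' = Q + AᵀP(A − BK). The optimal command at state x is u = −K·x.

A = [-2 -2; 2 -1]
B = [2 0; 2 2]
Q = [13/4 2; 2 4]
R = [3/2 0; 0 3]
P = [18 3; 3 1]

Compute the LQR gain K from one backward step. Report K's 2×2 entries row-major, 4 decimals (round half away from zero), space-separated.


-0.7657 -0.9241 0.6073 0.1122

BᵀP = [42.0000 8.0000; 6.0000 2.0000]
S = R + BᵀPB = [3/2 0; 0 3] + [100.0000 16.0000; 16.0000 4.0000] = [101.5000 16.0000; 16.0000 7.0000]
BᵀPA = [-68.0000 -92.0000; -8.0000 -14.0000]
K = S⁻¹·BᵀPA = [-0.7657 -0.9241; 0.6073 0.1122]
A−BK = [-0.4686 -0.1518; 2.3168 0.6238]
AᵀP(A−BK) = [4.7921 2.0594; 2.0594 1.5545]
P' = Q + AᵀP(A−BK) = [8.0421 4.0594; 4.0594 5.5545]
tr(P') = 13.5965


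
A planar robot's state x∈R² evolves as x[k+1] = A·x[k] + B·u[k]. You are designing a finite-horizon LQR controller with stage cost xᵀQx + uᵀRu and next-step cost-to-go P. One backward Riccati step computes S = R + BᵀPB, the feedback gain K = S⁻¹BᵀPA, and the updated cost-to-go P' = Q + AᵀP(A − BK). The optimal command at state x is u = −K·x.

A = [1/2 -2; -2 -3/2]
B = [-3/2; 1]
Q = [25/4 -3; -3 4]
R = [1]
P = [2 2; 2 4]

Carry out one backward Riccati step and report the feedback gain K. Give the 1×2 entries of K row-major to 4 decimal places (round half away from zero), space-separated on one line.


BᵀP = [-1.0000 1.0000]
S = R + BᵀPB = [1] + [2.5000] = [3.5000]
BᵀPA = [-2.5000 0.5000]
K = S⁻¹·BᵀPA = [-0.7143 0.1429]
A−BK = [-0.5714 -1.7857; -1.2857 -1.6429]
AᵀP(A−BK) = [10.7143 16.8571; 16.8571 28.9286]
P' = Q + AᵀP(A−BK) = [16.9643 13.8571; 13.8571 32.9286]
tr(P') = 49.8929

-0.7143 0.1429


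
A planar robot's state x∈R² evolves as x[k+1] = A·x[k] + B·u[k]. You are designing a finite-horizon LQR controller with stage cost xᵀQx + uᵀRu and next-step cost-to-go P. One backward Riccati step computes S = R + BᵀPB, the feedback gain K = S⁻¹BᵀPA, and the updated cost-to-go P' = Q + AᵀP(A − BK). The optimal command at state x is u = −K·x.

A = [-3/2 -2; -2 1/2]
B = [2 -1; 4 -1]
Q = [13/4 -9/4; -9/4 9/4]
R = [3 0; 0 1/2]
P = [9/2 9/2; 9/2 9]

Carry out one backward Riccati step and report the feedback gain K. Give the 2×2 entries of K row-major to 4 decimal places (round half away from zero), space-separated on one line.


-0.3202 0.3202 0.7584 1.4916

BᵀP = [27.0000 45.0000; -9.0000 -13.5000]
S = R + BᵀPB = [3 0; 0 1/2] + [234.0000 -72.0000; -72.0000 22.5000] = [237.0000 -72.0000; -72.0000 23.0000]
BᵀPA = [-130.5000 -31.5000; 40.5000 11.2500]
K = S⁻¹·BᵀPA = [-0.3202 0.3202; 0.7584 1.4916]
A−BK = [-0.1011 -1.1489; 0.0393 0.7107]
AᵀP(A−BK) = [0.6194 0.5056; 0.5056 4.5569]
P' = Q + AᵀP(A−BK) = [3.8694 -1.7444; -1.7444 6.8069]
tr(P') = 10.6763


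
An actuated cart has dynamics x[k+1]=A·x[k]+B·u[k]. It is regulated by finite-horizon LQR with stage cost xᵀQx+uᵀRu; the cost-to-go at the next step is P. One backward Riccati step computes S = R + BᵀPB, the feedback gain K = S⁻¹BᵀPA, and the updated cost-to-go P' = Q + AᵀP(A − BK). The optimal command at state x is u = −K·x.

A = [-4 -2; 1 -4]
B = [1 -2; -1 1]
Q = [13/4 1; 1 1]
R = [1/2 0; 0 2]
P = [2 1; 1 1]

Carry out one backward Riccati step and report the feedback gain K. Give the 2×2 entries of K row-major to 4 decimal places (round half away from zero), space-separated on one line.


BᵀP = [1.0000 0.0000; -3.0000 -1.0000]
S = R + BᵀPB = [1/2 0; 0 2] + [1.0000 -2.0000; -2.0000 5.0000] = [1.5000 -2.0000; -2.0000 7.0000]
BᵀPA = [-4.0000 -2.0000; 11.0000 10.0000]
K = S⁻¹·BᵀPA = [-0.9231 0.9231; 1.3077 1.6923]
A−BK = [-0.4615 0.4615; -1.2308 -4.7692]
AᵀP(A−BK) = [6.9231 11.0769; 11.0769 24.9231]
P' = Q + AᵀP(A−BK) = [10.1731 12.0769; 12.0769 25.9231]
tr(P') = 36.0962

-0.9231 0.9231 1.3077 1.6923


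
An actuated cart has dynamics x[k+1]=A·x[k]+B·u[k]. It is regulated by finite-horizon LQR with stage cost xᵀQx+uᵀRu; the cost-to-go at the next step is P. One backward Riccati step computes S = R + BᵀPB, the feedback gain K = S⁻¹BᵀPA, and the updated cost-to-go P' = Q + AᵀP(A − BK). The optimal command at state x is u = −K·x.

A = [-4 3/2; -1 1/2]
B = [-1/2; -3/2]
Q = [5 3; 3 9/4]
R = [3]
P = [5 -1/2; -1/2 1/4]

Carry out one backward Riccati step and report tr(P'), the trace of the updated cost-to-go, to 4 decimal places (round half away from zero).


BᵀP = [-1.7500 -0.1250]
S = R + BᵀPB = [3] + [1.0625] = [4.0625]
BᵀPA = [7.1250 -2.6875]
K = S⁻¹·BᵀPA = [1.7538 -0.6615]
A−BK = [-3.1231 1.1692; 1.6308 -0.4923]
AᵀP(A−BK) = [63.7538 -23.6615; -23.6615 8.7846]
P' = Q + AᵀP(A−BK) = [68.7538 -20.6615; -20.6615 11.0346]
tr(P') = 79.7885

79.7885


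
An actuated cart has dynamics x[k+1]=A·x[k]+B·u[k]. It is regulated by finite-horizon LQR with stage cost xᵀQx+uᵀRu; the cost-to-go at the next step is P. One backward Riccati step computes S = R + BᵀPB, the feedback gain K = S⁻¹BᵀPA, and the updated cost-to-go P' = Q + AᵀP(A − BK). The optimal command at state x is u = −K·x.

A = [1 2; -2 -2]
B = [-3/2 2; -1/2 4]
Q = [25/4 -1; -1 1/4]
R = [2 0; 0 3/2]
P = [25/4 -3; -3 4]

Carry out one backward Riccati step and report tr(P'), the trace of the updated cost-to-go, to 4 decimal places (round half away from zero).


BᵀP = [-7.8750 2.5000; 0.5000 10.0000]
S = R + BᵀPB = [2 0; 0 3/2] + [10.5625 -5.7500; -5.7500 41.0000] = [12.5625 -5.7500; -5.7500 42.5000]
BᵀPA = [-12.8750 -20.7500; -19.5000 -19.0000]
K = S⁻¹·BᵀPA = [-1.3164 -1.9789; -0.6369 -0.7148]
A−BK = [0.2992 0.4612; -0.1105 -0.1303]
AᵀP(A−BK) = [4.8813 7.0830; 7.0830 10.3565]
P' = Q + AᵀP(A−BK) = [11.1313 6.0830; 6.0830 10.6065]
tr(P') = 21.7378

21.7378


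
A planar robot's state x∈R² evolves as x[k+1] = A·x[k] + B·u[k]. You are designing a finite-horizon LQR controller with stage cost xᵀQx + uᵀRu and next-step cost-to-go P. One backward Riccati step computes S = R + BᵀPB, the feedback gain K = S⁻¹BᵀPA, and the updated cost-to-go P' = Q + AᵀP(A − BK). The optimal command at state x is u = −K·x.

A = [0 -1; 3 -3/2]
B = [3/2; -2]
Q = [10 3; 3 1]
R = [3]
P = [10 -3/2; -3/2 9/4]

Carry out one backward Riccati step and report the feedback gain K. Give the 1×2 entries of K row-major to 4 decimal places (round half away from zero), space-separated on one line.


BᵀP = [18.0000 -6.7500]
S = R + BᵀPB = [3] + [40.5000] = [43.5000]
BᵀPA = [-20.2500 -7.8750]
K = S⁻¹·BᵀPA = [-0.4655 -0.1810]
A−BK = [0.6983 -0.7284; 2.0690 -1.8621]
AᵀP(A−BK) = [10.8233 -9.2909; -9.2909 9.1369]
P' = Q + AᵀP(A−BK) = [20.8233 -6.2909; -6.2909 10.1369]
tr(P') = 30.9601

-0.4655 -0.1810


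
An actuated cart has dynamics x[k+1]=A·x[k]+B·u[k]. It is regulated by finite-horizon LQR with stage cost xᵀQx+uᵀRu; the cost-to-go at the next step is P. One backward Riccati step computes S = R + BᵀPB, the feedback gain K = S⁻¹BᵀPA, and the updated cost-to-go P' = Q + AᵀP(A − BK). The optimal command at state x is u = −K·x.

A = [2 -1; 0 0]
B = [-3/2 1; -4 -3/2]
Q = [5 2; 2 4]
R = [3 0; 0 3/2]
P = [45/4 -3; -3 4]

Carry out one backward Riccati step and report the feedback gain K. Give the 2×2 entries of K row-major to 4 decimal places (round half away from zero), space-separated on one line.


BᵀP = [-4.8750 -11.5000; 15.7500 -9.0000]
S = R + BᵀPB = [3 0; 0 3/2] + [53.3125 12.3750; 12.3750 29.2500] = [56.3125 12.3750; 12.3750 30.7500]
BᵀPA = [-9.7500 4.8750; 31.5000 -15.7500]
K = S⁻¹·BᵀPA = [-0.4369 0.2184; 1.2002 -0.6001]
A−BK = [0.1444 -0.0722; 0.0527 -0.0264]
AᵀP(A−BK) = [2.9335 -1.4668; -1.4668 0.7334]
P' = Q + AᵀP(A−BK) = [7.9335 0.5332; 0.5332 4.7334]
tr(P') = 12.6669

-0.4369 0.2184 1.2002 -0.6001


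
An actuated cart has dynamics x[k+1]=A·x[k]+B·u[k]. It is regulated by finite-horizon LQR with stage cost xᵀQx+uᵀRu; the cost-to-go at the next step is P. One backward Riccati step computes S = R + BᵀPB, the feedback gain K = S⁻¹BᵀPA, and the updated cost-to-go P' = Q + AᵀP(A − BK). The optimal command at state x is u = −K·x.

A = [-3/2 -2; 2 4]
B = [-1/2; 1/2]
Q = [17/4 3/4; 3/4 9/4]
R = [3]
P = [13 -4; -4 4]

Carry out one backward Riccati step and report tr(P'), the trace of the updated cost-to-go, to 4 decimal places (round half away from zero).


91.4730

BᵀP = [-8.5000 4.0000]
S = R + BᵀPB = [3] + [6.2500] = [9.2500]
BᵀPA = [20.7500 33.0000]
K = S⁻¹·BᵀPA = [2.2432 3.5676]
A−BK = [-0.3784 -0.2162; 0.8784 2.2162]
AᵀP(A−BK) = [22.7027 36.9730; 36.9730 62.2703]
P' = Q + AᵀP(A−BK) = [26.9527 37.7230; 37.7230 64.5203]
tr(P') = 91.4730


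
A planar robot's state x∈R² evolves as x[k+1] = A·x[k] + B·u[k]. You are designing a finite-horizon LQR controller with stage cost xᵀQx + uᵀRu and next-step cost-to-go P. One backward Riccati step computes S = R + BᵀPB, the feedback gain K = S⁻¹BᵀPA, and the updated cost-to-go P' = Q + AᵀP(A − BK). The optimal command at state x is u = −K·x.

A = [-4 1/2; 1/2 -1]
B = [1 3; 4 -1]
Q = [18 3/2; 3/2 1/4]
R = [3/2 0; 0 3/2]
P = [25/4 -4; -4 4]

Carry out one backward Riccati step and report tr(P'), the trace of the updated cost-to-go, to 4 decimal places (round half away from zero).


20.7400

BᵀP = [-9.7500 12.0000; 22.7500 -16.0000]
S = R + BᵀPB = [3/2 0; 0 3/2] + [38.2500 -41.2500; -41.2500 84.2500] = [39.7500 -41.2500; -41.2500 85.7500]
BᵀPA = [45.0000 -16.8750; -99.0000 27.3750]
K = S⁻¹·BᵀPA = [-0.1318 -0.1862; -1.2179 0.2297]
A−BK = [-0.2144 -0.0029; -0.1907 -0.0256]
AᵀP(A−BK) = [2.3568 -0.3836; -0.3836 0.1332]
P' = Q + AᵀP(A−BK) = [20.3568 1.1164; 1.1164 0.3832]
tr(P') = 20.7400


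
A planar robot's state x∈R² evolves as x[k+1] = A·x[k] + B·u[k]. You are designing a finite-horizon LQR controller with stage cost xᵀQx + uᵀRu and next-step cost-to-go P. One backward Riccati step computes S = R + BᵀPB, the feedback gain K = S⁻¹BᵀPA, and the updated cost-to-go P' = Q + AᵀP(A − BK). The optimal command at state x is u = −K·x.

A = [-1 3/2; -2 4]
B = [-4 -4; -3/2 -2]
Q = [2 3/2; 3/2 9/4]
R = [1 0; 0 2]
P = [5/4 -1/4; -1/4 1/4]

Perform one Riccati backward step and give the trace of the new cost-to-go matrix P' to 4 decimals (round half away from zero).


7.4615

BᵀP = [-4.6250 0.6250; -4.5000 0.5000]
S = R + BᵀPB = [1 0; 0 2] + [17.5625 17.2500; 17.2500 17.0000] = [18.5625 17.2500; 17.2500 19.0000]
BᵀPA = [3.3750 -4.4375; 3.5000 -4.7500]
K = S⁻¹·BᵀPA = [0.0680 -0.0431; 0.1224 -0.2109]
A−BK = [-0.2381 0.4841; -1.6531 3.5136]
AᵀP(A−BK) = [0.5918 -1.2415; -1.2415 2.6196]
P' = Q + AᵀP(A−BK) = [2.5918 0.2585; 0.2585 4.8696]
tr(P') = 7.4615


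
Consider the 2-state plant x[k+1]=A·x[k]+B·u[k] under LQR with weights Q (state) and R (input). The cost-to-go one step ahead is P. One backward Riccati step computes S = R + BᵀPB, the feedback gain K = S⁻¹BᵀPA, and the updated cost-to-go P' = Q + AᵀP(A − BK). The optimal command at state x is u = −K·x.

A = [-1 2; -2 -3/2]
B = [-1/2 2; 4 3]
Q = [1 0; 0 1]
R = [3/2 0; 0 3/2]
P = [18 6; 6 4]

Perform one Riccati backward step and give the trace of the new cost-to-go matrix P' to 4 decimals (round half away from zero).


4.4660

BᵀP = [15.0000 13.0000; 54.0000 24.0000]
S = R + BᵀPB = [3/2 0; 0 3/2] + [44.5000 69.0000; 69.0000 180.0000] = [46.0000 69.0000; 69.0000 181.5000]
BᵀPA = [-41.0000 10.5000; -102.0000 72.0000]
K = S⁻¹·BᵀPA = [-0.1125 -0.8535; -0.5192 0.7212]
A−BK = [-0.0178 0.1310; 0.0075 -0.2496]
AᵀP(A−BK) = [0.4277 -0.4346; -0.4346 2.0384]
P' = Q + AᵀP(A−BK) = [1.4277 -0.4346; -0.4346 3.0384]
tr(P') = 4.4660


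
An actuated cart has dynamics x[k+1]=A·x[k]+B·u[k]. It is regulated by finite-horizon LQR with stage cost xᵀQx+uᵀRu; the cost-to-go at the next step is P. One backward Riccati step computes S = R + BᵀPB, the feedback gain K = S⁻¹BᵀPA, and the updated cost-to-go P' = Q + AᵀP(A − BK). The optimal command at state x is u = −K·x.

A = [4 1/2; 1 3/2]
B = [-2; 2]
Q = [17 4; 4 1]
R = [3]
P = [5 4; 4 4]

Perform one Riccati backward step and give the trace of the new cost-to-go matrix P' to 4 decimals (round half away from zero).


140.9643

BᵀP = [-2.0000 0.0000]
S = R + BᵀPB = [3] + [4.0000] = [7.0000]
BᵀPA = [-8.0000 -1.0000]
K = S⁻¹·BᵀPA = [-1.1429 -0.1429]
A−BK = [1.7143 0.2143; 3.2857 1.7857]
AᵀP(A−BK) = [106.8571 40.8571; 40.8571 16.1071]
P' = Q + AᵀP(A−BK) = [123.8571 44.8571; 44.8571 17.1071]
tr(P') = 140.9643


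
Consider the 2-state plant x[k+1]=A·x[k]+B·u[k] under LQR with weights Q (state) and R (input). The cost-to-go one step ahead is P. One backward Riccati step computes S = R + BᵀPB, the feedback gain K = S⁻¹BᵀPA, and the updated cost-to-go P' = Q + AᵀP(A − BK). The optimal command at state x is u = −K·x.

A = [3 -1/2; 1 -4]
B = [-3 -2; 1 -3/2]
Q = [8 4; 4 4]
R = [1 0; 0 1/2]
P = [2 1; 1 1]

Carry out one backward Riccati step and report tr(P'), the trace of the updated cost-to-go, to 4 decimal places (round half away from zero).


14.7128

BᵀP = [-5.0000 -2.0000; -5.5000 -3.5000]
S = R + BᵀPB = [1 0; 0 1/2] + [13.0000 13.0000; 13.0000 16.2500] = [14.0000 13.0000; 13.0000 16.7500]
BᵀPA = [-17.0000 10.5000; -20.0000 16.7500]
K = S⁻¹·BᵀPA = [-0.3779 -0.6393; -0.9008 1.4962]
A−BK = [0.0649 0.5744; 0.0267 -1.1164]
AᵀP(A−BK) = [0.5611 -0.4447; -0.4447 2.1517]
P' = Q + AᵀP(A−BK) = [8.5611 3.5553; 3.5553 6.1517]
tr(P') = 14.7128


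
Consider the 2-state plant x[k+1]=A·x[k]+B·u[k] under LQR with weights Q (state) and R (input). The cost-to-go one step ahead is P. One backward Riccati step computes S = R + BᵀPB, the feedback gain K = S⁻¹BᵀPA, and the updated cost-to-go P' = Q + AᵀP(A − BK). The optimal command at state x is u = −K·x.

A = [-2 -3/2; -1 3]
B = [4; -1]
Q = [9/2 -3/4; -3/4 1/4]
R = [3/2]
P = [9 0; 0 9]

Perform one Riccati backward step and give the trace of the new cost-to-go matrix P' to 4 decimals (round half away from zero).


82.8447

BᵀP = [36.0000 -9.0000]
S = R + BᵀPB = [3/2] + [153.0000] = [154.5000]
BᵀPA = [-63.0000 -81.0000]
K = S⁻¹·BᵀPA = [-0.4078 -0.5243]
A−BK = [-0.3689 0.5971; -1.4078 2.4757]
AᵀP(A−BK) = [19.3107 -33.0291; -33.0291 58.7840]
P' = Q + AᵀP(A−BK) = [23.8107 -33.7791; -33.7791 59.0340]
tr(P') = 82.8447


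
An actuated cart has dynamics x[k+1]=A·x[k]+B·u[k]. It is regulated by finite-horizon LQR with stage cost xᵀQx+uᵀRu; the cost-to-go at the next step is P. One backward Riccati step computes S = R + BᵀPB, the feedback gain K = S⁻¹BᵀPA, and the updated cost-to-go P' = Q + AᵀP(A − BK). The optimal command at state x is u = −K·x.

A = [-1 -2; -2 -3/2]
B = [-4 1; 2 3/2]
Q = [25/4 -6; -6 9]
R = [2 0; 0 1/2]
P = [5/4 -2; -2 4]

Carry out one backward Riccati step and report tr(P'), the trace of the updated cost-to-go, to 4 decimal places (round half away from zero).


BᵀP = [-9.0000 16.0000; -1.7500 4.0000]
S = R + BᵀPB = [2 0; 0 1/2] + [68.0000 15.0000; 15.0000 4.2500] = [70.0000 15.0000; 15.0000 4.7500]
BᵀPA = [-23.0000 -6.0000; -6.2500 -2.5000]
K = S⁻¹·BᵀPA = [-0.1442 0.0837; -0.8605 -0.7907]
A−BK = [-0.7163 -0.8744; -0.4209 -0.4814]
AᵀP(A−BK) = [0.5558 0.4837; 0.4837 0.5256]
P' = Q + AᵀP(A−BK) = [6.8058 -5.5163; -5.5163 9.5256]
tr(P') = 16.3314

16.3314


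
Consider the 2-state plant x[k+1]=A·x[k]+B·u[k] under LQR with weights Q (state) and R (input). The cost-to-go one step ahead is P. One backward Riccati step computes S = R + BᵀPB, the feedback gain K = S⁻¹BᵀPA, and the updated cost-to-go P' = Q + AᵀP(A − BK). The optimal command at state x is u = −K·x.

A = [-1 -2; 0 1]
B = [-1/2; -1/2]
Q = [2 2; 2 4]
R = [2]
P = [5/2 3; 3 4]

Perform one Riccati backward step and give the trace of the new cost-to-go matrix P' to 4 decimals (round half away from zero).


BᵀP = [-2.7500 -3.5000]
S = R + BᵀPB = [2] + [3.1250] = [5.1250]
BᵀPA = [2.7500 2.0000]
K = S⁻¹·BᵀPA = [0.5366 0.3902]
A−BK = [-0.7317 -1.8049; 0.2683 1.1951]
AᵀP(A−BK) = [1.0244 0.9268; 0.9268 1.2195]
P' = Q + AᵀP(A−BK) = [3.0244 2.9268; 2.9268 5.2195]
tr(P') = 8.2439

8.2439


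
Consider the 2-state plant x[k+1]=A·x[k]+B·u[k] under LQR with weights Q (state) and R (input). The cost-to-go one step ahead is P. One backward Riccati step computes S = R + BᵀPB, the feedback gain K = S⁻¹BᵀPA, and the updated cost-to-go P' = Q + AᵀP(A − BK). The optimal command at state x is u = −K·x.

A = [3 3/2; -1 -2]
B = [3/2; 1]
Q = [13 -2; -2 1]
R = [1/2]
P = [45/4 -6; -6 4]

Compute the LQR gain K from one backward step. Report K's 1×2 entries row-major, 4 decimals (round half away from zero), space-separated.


BᵀP = [10.8750 -5.0000]
S = R + BᵀPB = [1/2] + [11.3125] = [11.8125]
BᵀPA = [37.6250 26.3125]
K = S⁻¹·BᵀPA = [3.1852 2.2275]
A−BK = [-1.7778 -1.8413; -4.1852 -4.2275]
AᵀP(A−BK) = [21.4074 19.8148; 19.8148 18.7011]
P' = Q + AᵀP(A−BK) = [34.4074 17.8148; 17.8148 19.7011]
tr(P') = 54.1085

3.1852 2.2275


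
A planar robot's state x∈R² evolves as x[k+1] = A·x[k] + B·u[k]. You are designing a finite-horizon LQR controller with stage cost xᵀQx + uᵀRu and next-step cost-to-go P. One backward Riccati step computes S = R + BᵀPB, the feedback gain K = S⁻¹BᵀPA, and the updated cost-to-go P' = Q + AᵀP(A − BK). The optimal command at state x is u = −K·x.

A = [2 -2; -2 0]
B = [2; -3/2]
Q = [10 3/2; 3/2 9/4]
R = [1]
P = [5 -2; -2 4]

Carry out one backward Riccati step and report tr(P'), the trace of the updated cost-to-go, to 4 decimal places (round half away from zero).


17.7738

BᵀP = [13.0000 -10.0000]
S = R + BᵀPB = [1] + [41.0000] = [42.0000]
BᵀPA = [46.0000 -26.0000]
K = S⁻¹·BᵀPA = [1.0952 -0.6190]
A−BK = [-0.1905 -0.7619; -0.3571 -0.9286]
AᵀP(A−BK) = [1.6190 0.4762; 0.4762 3.9048]
P' = Q + AᵀP(A−BK) = [11.6190 1.9762; 1.9762 6.1548]
tr(P') = 17.7738


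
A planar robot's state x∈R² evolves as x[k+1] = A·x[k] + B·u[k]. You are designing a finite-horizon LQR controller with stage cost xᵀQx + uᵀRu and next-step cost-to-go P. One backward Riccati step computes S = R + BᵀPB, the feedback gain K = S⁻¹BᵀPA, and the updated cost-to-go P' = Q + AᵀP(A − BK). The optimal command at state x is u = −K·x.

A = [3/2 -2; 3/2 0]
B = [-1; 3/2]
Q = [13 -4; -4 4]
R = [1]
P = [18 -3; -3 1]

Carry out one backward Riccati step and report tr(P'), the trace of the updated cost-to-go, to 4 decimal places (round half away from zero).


27.2087

BᵀP = [-22.5000 4.5000]
S = R + BᵀPB = [1] + [29.2500] = [30.2500]
BᵀPA = [-27.0000 45.0000]
K = S⁻¹·BᵀPA = [-0.8926 1.4876]
A−BK = [0.6074 -0.5124; 2.8388 -2.2314]
AᵀP(A−BK) = [5.1508 -4.8347; -4.8347 5.0579]
P' = Q + AᵀP(A−BK) = [18.1508 -8.8347; -8.8347 9.0579]
tr(P') = 27.2087


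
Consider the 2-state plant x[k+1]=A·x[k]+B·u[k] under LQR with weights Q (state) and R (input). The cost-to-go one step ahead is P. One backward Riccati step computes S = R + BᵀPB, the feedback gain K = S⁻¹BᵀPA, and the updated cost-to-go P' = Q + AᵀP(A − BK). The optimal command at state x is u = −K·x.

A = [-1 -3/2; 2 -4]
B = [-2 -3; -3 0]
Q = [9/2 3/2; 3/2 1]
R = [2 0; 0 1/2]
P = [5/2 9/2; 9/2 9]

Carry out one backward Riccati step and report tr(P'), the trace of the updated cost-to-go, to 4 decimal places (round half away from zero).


9.1676

BᵀP = [-18.5000 -36.0000; -7.5000 -13.5000]
S = R + BᵀPB = [2 0; 0 1/2] + [145.0000 55.5000; 55.5000 22.5000] = [147.0000 55.5000; 55.5000 23.0000]
BᵀPA = [-53.5000 171.7500; -19.5000 65.2500]
K = S⁻¹·BᵀPA = [-0.4929 1.0935; 0.3416 0.1983]
A−BK = [-0.9609 1.2818; 0.5212 -0.7195]
AᵀP(A−BK) = [0.7901 -1.3809; -1.3809 2.8775]
P' = Q + AᵀP(A−BK) = [5.2901 0.1191; 0.1191 3.8775]
tr(P') = 9.1676


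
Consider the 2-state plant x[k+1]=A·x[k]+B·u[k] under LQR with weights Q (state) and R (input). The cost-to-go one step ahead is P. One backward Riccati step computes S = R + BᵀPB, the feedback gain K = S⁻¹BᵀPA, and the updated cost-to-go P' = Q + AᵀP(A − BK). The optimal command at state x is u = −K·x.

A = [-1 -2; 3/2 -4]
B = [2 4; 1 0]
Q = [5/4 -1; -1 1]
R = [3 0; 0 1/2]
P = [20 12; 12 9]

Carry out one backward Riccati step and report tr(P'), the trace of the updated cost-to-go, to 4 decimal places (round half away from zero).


22.8617

BᵀP = [52.0000 33.0000; 80.0000 48.0000]
S = R + BᵀPB = [3 0; 0 1/2] + [137.0000 208.0000; 208.0000 320.0000] = [140.0000 208.0000; 208.0000 320.5000]
BᵀPA = [-2.5000 -236.0000; -8.0000 -352.0000]
K = S⁻¹·BᵀPA = [0.5372 -1.5081; -0.3736 -0.1196]
A−BK = [-0.5800 1.4944; 0.9628 -2.4919]
AᵀP(A−BK) = [2.6042 -6.7267; -6.7267 18.0075]
P' = Q + AᵀP(A−BK) = [3.8542 -7.7267; -7.7267 19.0075]
tr(P') = 22.8617


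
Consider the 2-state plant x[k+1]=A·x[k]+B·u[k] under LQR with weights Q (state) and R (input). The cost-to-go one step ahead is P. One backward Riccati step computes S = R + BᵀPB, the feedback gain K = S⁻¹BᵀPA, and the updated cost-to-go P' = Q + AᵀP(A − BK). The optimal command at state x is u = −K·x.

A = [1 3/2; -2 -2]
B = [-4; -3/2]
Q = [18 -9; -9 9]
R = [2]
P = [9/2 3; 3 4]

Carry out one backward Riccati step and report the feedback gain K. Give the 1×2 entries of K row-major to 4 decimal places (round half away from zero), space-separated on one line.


0.1134 0.0189

BᵀP = [-22.5000 -18.0000]
S = R + BᵀPB = [2] + [117.0000] = [119.0000]
BᵀPA = [13.5000 2.2500]
K = S⁻¹·BᵀPA = [0.1134 0.0189]
A−BK = [1.4538 1.5756; -1.8298 -1.9716]
AᵀP(A−BK) = [6.9685 7.4947; 7.4947 8.0825]
P' = Q + AᵀP(A−BK) = [24.9685 -1.5053; -1.5053 17.0825]
tr(P') = 42.0509


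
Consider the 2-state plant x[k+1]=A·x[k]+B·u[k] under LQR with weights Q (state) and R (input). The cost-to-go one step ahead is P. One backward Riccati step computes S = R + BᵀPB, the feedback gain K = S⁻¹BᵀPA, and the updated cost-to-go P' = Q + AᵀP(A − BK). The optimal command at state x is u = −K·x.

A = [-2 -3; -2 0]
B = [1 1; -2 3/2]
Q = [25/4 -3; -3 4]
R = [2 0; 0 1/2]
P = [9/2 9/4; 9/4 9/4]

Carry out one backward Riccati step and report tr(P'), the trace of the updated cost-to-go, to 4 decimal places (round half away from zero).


15.1831

BᵀP = [0.0000 -2.2500; 7.8750 5.6250]
S = R + BᵀPB = [2 0; 0 1/2] + [4.5000 -3.3750; -3.3750 16.3125] = [6.5000 -3.3750; -3.3750 16.8125]
BᵀPA = [4.5000 0.0000; -27.0000 -23.6250]
K = S⁻¹·BᵀPA = [-0.1580 -0.8145; -1.6377 -1.5687]
A−BK = [-0.2043 -0.6168; 0.1405 0.7240]
AᵀP(A−BK) = [1.4940 1.8101; 1.8101 3.4391]
P' = Q + AᵀP(A−BK) = [7.7440 -1.1899; -1.1899 7.4391]
tr(P') = 15.1831


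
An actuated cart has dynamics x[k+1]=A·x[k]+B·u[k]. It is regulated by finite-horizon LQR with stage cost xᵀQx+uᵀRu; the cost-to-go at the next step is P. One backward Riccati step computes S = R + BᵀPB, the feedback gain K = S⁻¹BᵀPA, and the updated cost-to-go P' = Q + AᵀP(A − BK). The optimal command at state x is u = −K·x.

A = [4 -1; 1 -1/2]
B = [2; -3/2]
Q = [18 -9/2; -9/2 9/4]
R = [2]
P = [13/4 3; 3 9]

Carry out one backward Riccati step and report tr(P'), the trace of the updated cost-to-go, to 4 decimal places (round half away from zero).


BᵀP = [2.0000 -7.5000]
S = R + BᵀPB = [2] + [15.2500] = [17.2500]
BᵀPA = [0.5000 1.7500]
K = S⁻¹·BᵀPA = [0.0290 0.1014]
A−BK = [3.9420 -1.2029; 1.0435 -0.3478]
AᵀP(A−BK) = [84.9855 -26.5507; -26.5507 8.3225]
P' = Q + AᵀP(A−BK) = [102.9855 -31.0507; -31.0507 10.5725]
tr(P') = 113.5580

113.5580


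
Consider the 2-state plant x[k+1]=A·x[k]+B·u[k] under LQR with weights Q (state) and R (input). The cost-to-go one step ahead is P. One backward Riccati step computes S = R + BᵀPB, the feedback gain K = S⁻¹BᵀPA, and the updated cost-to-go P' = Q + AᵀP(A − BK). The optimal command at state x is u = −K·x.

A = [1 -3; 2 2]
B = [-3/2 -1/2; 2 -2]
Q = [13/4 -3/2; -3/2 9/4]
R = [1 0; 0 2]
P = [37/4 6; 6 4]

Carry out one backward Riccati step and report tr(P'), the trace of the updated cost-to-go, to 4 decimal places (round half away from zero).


BᵀP = [-1.8750 -1.0000; -16.6250 -11.0000]
S = R + BᵀPB = [1 0; 0 2] + [0.8125 2.9375; 2.9375 30.3125] = [1.8125 2.9375; 2.9375 32.3125]
BᵀPA = [-3.8750 3.6250; -38.6250 27.8750]
K = S⁻¹·BᵀPA = [-0.2353 0.7059; -1.1740 0.7985]
A−BK = [0.0601 -1.5419; 0.1227 2.1852]
AᵀP(A−BK) = [2.9937 -2.1727; -2.1727 2.4330]
P' = Q + AᵀP(A−BK) = [6.2437 -3.6727; -3.6727 4.6830]
tr(P') = 10.9268

10.9268


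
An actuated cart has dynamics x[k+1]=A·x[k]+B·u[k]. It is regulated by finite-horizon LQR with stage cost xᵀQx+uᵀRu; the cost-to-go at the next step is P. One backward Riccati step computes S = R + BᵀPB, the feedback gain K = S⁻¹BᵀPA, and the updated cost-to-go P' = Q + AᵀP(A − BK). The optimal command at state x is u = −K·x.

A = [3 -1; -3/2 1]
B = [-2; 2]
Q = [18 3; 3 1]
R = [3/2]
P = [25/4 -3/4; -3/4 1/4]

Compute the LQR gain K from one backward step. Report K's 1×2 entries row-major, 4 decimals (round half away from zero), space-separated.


-1.3433 0.4776

BᵀP = [-14.0000 2.0000]
S = R + BᵀPB = [3/2] + [32.0000] = [33.5000]
BᵀPA = [-45.0000 16.0000]
K = S⁻¹·BᵀPA = [-1.3433 0.4776]
A−BK = [0.3134 -0.0448; 1.1866 0.0448]
AᵀP(A−BK) = [3.1147 -1.0075; -1.0075 0.3582]
P' = Q + AᵀP(A−BK) = [21.1147 1.9925; 1.9925 1.3582]
tr(P') = 22.4729


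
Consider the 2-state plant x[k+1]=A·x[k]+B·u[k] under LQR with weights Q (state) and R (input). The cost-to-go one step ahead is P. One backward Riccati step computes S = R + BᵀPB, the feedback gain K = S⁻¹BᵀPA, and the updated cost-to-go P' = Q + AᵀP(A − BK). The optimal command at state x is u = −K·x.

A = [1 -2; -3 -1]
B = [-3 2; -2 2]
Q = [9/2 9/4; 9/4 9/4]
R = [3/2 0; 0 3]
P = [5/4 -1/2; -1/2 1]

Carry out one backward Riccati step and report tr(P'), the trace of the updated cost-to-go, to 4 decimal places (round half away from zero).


19.2214

BᵀP = [-2.7500 -0.5000; 1.5000 1.0000]
S = R + BᵀPB = [3/2 0; 0 3] + [9.2500 -6.5000; -6.5000 5.0000] = [10.7500 -6.5000; -6.5000 8.0000]
BᵀPA = [-1.2500 6.0000; -1.5000 -4.0000]
K = S⁻¹·BᵀPA = [-0.4514 0.5029; -0.5543 -0.0914]
A−BK = [0.7543 -0.3086; -2.7943 0.1886]
AᵀP(A−BK) = [11.8543 -1.5086; -1.5086 0.6171]
P' = Q + AᵀP(A−BK) = [16.3543 0.7414; 0.7414 2.8671]
tr(P') = 19.2214


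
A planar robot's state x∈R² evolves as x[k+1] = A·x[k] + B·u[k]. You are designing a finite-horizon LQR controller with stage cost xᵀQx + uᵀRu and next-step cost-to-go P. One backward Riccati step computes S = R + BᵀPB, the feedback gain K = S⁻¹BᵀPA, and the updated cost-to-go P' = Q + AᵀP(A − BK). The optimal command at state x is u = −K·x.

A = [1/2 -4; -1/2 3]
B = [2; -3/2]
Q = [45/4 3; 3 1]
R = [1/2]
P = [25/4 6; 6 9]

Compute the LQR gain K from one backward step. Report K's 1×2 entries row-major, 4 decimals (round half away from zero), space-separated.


BᵀP = [3.5000 -1.5000]
S = R + BᵀPB = [1/2] + [9.2500] = [9.7500]
BᵀPA = [2.5000 -18.5000]
K = S⁻¹·BᵀPA = [0.2564 -1.8974]
A−BK = [-0.0128 -0.2051; -0.1154 0.1538]
AᵀP(A−BK) = [0.1715 -0.2564; -0.2564 1.8974]
P' = Q + AᵀP(A−BK) = [11.4215 2.7436; 2.7436 2.8974]
tr(P') = 14.3189

0.2564 -1.8974


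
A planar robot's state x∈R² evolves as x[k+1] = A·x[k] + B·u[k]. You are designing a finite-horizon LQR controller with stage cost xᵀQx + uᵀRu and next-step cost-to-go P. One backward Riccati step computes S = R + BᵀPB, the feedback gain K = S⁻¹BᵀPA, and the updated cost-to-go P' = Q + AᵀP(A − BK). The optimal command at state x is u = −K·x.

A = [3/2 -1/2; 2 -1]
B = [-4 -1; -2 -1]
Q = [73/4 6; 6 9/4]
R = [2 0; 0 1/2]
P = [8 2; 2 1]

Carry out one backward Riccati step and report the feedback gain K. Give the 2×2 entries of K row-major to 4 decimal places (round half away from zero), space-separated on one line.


-0.2640 0.0800 -0.6560 0.3200

BᵀP = [-36.0000 -10.0000; -10.0000 -3.0000]
S = R + BᵀPB = [2 0; 0 1/2] + [164.0000 46.0000; 46.0000 13.0000] = [166.0000 46.0000; 46.0000 13.5000]
BᵀPA = [-74.0000 28.0000; -21.0000 8.0000]
K = S⁻¹·BᵀPA = [-0.2640 0.0800; -0.6560 0.3200]
A−BK = [-0.2120 0.1400; 0.8160 -0.5200]
AᵀP(A−BK) = [0.6880 -0.3600; -0.3600 0.2000]
P' = Q + AᵀP(A−BK) = [18.9380 5.6400; 5.6400 2.4500]
tr(P') = 21.3880


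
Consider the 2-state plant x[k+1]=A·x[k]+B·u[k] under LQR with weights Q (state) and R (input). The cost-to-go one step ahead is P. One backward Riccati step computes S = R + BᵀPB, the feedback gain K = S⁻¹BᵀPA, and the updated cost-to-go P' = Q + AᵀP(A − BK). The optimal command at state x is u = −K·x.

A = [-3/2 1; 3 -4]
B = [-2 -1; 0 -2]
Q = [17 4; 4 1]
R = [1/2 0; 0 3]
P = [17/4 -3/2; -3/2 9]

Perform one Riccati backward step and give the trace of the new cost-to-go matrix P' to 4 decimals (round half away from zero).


BᵀP = [-8.5000 3.0000; -1.2500 -16.5000]
S = R + BᵀPB = [1/2 0; 0 3] + [17.0000 2.5000; 2.5000 34.2500] = [17.5000 2.5000; 2.5000 37.2500]
BᵀPA = [21.7500 -20.5000; -47.6250 64.7500]
K = S⁻¹·BᵀPA = [1.4393 -1.4335; -1.3751 1.8345]
A−BK = [0.0035 -0.0325; 0.2498 -0.3311]
AᵀP(A−BK) = [7.2675 -9.3302; -9.3302 12.0819]
P' = Q + AᵀP(A−BK) = [24.2675 -5.3302; -5.3302 13.0819]
tr(P') = 37.3494

37.3494


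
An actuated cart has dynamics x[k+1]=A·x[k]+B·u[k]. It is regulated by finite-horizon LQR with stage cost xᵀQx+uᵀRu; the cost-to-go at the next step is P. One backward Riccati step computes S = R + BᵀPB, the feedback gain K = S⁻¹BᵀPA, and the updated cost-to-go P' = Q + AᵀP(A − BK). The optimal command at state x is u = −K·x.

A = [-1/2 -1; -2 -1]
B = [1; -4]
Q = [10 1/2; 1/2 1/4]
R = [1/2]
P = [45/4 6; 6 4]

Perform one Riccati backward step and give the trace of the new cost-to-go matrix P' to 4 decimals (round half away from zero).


BᵀP = [-12.7500 -10.0000]
S = R + BᵀPB = [1/2] + [27.2500] = [27.7500]
BᵀPA = [26.3750 22.7500]
K = S⁻¹·BᵀPA = [0.9505 0.8198]
A−BK = [-1.4505 -1.8198; 1.8018 2.2793]
AᵀP(A−BK) = [5.7444 7.0023; 7.0023 8.5991]
P' = Q + AᵀP(A−BK) = [15.7444 7.5023; 7.5023 8.8491]
tr(P') = 24.5935

24.5935
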